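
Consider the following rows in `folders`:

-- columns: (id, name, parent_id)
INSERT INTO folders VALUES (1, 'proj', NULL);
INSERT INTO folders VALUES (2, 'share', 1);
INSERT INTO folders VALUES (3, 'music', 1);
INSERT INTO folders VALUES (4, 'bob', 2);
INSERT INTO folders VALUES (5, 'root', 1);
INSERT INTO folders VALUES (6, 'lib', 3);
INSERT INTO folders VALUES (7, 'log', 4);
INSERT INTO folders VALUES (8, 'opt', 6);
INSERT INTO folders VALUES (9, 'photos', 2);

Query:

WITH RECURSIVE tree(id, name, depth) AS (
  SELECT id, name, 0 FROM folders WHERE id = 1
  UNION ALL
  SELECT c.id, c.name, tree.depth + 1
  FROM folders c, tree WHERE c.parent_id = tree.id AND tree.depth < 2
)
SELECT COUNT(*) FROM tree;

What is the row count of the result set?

Base: id=1 (proj) at depth 0.
Iteration 1: rows with parent_id in {1} -> share (id 2, depth 1), music (id 3, depth 1), root (id 5, depth 1).
Iteration 2: rows with parent_id in {2,3,5} -> bob (id 4, depth 2), lib (id 6, depth 2), photos (id 9, depth 2).
Iteration 3: depth < 2 fails for all current rows; recursion stops.
Total rows emitted: 7.

7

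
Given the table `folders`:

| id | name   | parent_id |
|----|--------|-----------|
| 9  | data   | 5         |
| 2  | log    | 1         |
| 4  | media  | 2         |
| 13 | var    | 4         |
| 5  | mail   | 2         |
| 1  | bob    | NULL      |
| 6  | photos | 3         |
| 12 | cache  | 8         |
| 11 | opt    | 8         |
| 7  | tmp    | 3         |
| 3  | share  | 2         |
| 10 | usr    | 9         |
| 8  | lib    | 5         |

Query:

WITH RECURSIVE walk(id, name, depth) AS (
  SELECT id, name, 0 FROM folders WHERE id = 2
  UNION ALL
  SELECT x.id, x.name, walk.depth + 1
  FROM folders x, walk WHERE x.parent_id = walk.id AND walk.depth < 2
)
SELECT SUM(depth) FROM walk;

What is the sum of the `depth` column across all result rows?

13

Base: id=2 (log) at depth 0.
Iteration 1: rows with parent_id in {2} -> share (id 3, depth 1), media (id 4, depth 1), mail (id 5, depth 1).
Iteration 2: rows with parent_id in {3,4,5} -> photos (id 6, depth 2), tmp (id 7, depth 2), lib (id 8, depth 2), data (id 9, depth 2), var (id 13, depth 2).
Iteration 3: depth < 2 fails for all current rows; recursion stops.
SUM(depth) = 0 + 1 + 1 + 1 + 2 + 2 + 2 + 2 + 2 = 13.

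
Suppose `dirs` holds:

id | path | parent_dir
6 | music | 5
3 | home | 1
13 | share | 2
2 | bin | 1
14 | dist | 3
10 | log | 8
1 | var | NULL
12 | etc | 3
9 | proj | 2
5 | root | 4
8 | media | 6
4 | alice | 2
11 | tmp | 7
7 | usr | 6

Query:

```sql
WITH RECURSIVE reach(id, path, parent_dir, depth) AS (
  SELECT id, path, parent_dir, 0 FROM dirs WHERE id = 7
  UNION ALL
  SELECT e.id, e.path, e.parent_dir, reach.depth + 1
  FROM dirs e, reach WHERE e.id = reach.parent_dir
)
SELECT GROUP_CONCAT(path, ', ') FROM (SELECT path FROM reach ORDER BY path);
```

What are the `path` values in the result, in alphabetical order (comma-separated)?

alice, bin, music, root, usr, var

Base: id=7 (usr), parent_dir=6, depth 0.
Iteration 1: join on id=6 -> music (id 6, parent_dir=5, depth 1).
Iteration 2: join on id=5 -> root (id 5, parent_dir=4, depth 2).
Iteration 3: join on id=4 -> alice (id 4, parent_dir=2, depth 3).
Iteration 4: join on id=2 -> bin (id 2, parent_dir=1, depth 4).
Iteration 5: join on id=1 -> var (id 1, parent_dir=NULL, depth 5).
Iteration 6: parent_dir is NULL; no match; recursion stops.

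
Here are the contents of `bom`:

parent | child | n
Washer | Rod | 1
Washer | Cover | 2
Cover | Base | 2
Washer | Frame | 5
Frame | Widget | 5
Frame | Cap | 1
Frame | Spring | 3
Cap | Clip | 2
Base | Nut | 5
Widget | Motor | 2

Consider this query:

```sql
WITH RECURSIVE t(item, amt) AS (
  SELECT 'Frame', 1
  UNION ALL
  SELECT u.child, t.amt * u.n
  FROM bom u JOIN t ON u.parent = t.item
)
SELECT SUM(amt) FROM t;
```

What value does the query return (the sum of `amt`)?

Base: (Frame, amt=1).
Iteration 1: components of {Frame} -> Cap = 1*1 = 1, Spring = 1*3 = 3, Widget = 1*5 = 5.
Iteration 2: components of {Cap,Spring,Widget} -> Clip = 1*2 = 2, Motor = 5*2 = 10.
Iteration 3: no further components; recursion stops.
SUM(amt) = 1 + 5 + 1 + 3 + 10 + 2 = 22.

22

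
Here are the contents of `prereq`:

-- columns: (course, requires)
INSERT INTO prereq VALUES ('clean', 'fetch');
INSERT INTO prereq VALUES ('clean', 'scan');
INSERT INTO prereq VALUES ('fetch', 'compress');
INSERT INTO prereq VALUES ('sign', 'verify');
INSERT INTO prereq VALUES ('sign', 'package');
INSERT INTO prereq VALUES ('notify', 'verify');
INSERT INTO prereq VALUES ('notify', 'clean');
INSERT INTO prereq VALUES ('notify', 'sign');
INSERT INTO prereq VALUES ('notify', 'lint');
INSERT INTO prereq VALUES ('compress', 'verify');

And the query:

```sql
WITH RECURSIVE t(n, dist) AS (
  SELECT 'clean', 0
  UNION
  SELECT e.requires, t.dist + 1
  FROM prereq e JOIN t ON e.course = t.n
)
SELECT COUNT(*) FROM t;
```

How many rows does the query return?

5

Base: (clean, dist=0).
Iteration 1: edges from {clean} -> (fetch, dist=1), (scan, dist=1).
Iteration 2: edges from {fetch,scan} -> (compress, dist=2).
Iteration 3: edges from {compress} -> (verify, dist=3).
Iteration 4: no outgoing edges from {verify}; recursion stops.
Total rows emitted: 5.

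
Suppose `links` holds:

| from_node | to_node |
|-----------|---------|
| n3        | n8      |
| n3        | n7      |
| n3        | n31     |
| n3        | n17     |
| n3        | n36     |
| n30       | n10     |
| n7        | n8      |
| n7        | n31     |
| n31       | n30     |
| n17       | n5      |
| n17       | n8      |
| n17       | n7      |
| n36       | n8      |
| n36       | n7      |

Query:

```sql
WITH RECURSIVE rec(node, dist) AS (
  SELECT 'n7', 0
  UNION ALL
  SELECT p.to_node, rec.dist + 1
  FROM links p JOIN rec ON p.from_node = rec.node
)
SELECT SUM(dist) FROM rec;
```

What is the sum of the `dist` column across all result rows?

Base: (n7, dist=0).
Iteration 1: edges from {n7} -> (n31, dist=1), (n8, dist=1).
Iteration 2: edges from {n31,n8} -> (n30, dist=2).
Iteration 3: edges from {n30} -> (n10, dist=3).
Iteration 4: no outgoing edges from {n10}; recursion stops.
SUM(dist) = 0 + 1 + 1 + 2 + 3 = 7.

7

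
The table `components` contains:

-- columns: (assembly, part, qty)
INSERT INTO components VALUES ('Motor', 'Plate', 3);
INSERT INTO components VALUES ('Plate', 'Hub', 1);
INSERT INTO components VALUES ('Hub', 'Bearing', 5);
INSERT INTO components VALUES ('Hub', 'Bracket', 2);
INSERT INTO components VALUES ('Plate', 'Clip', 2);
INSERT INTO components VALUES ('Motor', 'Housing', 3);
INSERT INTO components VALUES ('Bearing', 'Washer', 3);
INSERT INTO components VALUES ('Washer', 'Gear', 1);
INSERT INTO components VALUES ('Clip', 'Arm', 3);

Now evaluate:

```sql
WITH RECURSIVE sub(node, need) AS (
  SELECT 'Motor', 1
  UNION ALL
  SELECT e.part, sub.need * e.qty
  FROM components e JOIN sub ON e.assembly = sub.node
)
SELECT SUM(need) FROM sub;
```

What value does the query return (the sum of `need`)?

145

Base: (Motor, need=1).
Iteration 1: components of {Motor} -> Housing = 1*3 = 3, Plate = 1*3 = 3.
Iteration 2: components of {Housing,Plate} -> Clip = 3*2 = 6, Hub = 3*1 = 3.
Iteration 3: components of {Clip,Hub} -> Arm = 6*3 = 18, Bearing = 3*5 = 15, Bracket = 3*2 = 6.
Iteration 4: components of {Arm,Bearing,Bracket} -> Washer = 15*3 = 45.
Iteration 5: components of {Washer} -> Gear = 45*1 = 45.
Iteration 6: no further components; recursion stops.
SUM(need) = 1 + 3 + 3 + 3 + 6 + 15 + 6 + 18 + 45 + 45 = 145.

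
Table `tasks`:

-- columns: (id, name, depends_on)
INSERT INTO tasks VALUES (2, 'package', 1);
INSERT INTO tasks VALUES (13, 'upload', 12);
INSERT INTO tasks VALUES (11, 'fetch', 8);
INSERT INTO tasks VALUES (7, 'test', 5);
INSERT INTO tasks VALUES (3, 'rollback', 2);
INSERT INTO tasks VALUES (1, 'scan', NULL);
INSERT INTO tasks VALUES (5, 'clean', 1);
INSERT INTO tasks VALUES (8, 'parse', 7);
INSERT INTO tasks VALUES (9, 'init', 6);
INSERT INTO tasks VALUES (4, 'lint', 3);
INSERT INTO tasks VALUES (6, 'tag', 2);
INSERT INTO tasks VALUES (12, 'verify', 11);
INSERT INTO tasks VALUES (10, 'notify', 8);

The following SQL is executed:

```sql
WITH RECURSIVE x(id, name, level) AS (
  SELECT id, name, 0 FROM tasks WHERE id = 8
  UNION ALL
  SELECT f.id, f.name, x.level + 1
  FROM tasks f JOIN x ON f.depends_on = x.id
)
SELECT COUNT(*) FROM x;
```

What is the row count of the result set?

Base: id=8 (parse) at level 0.
Iteration 1: rows with depends_on in {8} -> notify (id 10, level 1), fetch (id 11, level 1).
Iteration 2: rows with depends_on in {10,11} -> verify (id 12, level 2).
Iteration 3: rows with depends_on in {12} -> upload (id 13, level 3).
Iteration 4: no rows with depends_on in {13}; recursion stops.
Total rows emitted: 5.

5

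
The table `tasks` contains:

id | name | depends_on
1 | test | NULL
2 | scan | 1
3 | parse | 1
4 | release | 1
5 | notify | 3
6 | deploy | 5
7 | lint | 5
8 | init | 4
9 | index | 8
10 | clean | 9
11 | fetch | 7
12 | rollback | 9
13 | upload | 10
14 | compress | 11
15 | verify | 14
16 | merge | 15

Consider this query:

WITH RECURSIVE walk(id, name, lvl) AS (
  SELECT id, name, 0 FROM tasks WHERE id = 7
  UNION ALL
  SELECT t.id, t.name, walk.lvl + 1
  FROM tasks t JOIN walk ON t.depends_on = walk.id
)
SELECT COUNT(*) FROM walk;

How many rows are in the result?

5

Base: id=7 (lint) at lvl 0.
Iteration 1: rows with depends_on in {7} -> fetch (id 11, lvl 1).
Iteration 2: rows with depends_on in {11} -> compress (id 14, lvl 2).
Iteration 3: rows with depends_on in {14} -> verify (id 15, lvl 3).
Iteration 4: rows with depends_on in {15} -> merge (id 16, lvl 4).
Iteration 5: no rows with depends_on in {16}; recursion stops.
Total rows emitted: 5.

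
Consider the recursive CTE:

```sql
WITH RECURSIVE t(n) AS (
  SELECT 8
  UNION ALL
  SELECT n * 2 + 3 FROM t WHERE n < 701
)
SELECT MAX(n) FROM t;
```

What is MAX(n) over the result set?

Base: n=8.
Iteration 1: 8 < 701 holds -> n = 8 * 2 + 3 = 19.
Iteration 2: 19 < 701 holds -> n = 19 * 2 + 3 = 41.
Iteration 3: 41 < 701 holds -> n = 41 * 2 + 3 = 85.
Iteration 4: 85 < 701 holds -> n = 85 * 2 + 3 = 173.
Iteration 5: 173 < 701 holds -> n = 173 * 2 + 3 = 349.
Iteration 6: 349 < 701 holds -> n = 349 * 2 + 3 = 701.
Iteration 7: 701 < 701 fails; recursion stops.
n values: 8, 19, 41, 85, 173, 349, 701; the maximum is 701.

701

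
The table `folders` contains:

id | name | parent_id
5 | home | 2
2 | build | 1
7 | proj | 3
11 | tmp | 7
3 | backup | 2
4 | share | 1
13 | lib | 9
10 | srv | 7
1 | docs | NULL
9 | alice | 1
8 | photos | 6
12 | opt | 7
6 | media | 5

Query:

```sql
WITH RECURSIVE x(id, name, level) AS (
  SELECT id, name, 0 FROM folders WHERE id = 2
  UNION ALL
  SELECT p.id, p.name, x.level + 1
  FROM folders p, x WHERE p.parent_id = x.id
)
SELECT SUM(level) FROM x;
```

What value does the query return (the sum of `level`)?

18

Base: id=2 (build) at level 0.
Iteration 1: rows with parent_id in {2} -> backup (id 3, level 1), home (id 5, level 1).
Iteration 2: rows with parent_id in {3,5} -> media (id 6, level 2), proj (id 7, level 2).
Iteration 3: rows with parent_id in {6,7} -> photos (id 8, level 3), srv (id 10, level 3), tmp (id 11, level 3), opt (id 12, level 3).
Iteration 4: no rows with parent_id in {8,10,11,12}; recursion stops.
SUM(level) = 0 + 1 + 1 + 2 + 2 + 3 + 3 + 3 + 3 = 18.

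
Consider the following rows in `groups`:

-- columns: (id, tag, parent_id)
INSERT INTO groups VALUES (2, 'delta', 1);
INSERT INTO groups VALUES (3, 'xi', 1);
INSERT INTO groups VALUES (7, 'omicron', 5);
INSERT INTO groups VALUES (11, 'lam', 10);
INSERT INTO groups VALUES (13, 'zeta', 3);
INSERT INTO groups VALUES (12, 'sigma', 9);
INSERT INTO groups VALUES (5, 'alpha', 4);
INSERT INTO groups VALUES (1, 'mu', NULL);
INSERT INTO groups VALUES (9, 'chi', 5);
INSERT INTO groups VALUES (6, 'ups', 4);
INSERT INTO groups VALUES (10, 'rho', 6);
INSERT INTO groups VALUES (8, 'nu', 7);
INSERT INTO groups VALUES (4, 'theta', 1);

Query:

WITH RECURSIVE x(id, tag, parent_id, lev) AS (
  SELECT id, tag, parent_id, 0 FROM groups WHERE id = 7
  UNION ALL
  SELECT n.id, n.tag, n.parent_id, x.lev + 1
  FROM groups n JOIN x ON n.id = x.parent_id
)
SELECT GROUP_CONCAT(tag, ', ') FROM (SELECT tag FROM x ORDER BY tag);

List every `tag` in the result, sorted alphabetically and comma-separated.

alpha, mu, omicron, theta

Base: id=7 (omicron), parent_id=5, lev 0.
Iteration 1: join on id=5 -> alpha (id 5, parent_id=4, lev 1).
Iteration 2: join on id=4 -> theta (id 4, parent_id=1, lev 2).
Iteration 3: join on id=1 -> mu (id 1, parent_id=NULL, lev 3).
Iteration 4: parent_id is NULL; no match; recursion stops.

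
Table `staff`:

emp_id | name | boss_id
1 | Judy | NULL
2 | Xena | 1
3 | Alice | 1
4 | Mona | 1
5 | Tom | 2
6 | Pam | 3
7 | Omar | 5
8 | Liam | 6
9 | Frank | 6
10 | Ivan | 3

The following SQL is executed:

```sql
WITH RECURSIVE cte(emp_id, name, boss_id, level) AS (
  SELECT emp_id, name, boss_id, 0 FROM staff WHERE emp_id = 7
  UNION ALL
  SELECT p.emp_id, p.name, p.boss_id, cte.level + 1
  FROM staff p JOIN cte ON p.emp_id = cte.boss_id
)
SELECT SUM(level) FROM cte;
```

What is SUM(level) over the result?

6

Base: emp_id=7 (Omar), boss_id=5, level 0.
Iteration 1: join on emp_id=5 -> Tom (id 5, boss_id=2, level 1).
Iteration 2: join on emp_id=2 -> Xena (id 2, boss_id=1, level 2).
Iteration 3: join on emp_id=1 -> Judy (id 1, boss_id=NULL, level 3).
Iteration 4: boss_id is NULL; no match; recursion stops.
SUM(level) = 0 + 1 + 2 + 3 = 6.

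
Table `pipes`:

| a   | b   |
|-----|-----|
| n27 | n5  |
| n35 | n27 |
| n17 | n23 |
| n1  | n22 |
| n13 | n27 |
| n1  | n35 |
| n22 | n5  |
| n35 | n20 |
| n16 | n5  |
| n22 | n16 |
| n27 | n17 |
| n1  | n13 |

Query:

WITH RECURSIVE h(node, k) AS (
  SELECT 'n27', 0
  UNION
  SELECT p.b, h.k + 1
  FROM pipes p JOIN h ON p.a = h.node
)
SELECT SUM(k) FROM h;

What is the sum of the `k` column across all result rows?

Base: (n27, k=0).
Iteration 1: edges from {n27} -> (n17, k=1), (n5, k=1).
Iteration 2: edges from {n17,n5} -> (n23, k=2).
Iteration 3: no outgoing edges from {n23}; recursion stops.
SUM(k) = 0 + 1 + 1 + 2 = 4.

4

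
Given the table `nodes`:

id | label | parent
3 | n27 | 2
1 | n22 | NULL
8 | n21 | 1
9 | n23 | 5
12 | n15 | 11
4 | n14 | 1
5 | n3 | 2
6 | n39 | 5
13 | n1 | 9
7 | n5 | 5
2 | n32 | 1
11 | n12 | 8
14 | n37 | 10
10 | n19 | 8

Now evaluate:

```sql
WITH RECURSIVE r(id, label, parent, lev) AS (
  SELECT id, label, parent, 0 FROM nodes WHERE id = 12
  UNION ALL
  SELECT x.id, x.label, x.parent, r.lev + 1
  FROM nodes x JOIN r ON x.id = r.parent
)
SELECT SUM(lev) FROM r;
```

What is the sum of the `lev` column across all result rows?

6

Base: id=12 (n15), parent=11, lev 0.
Iteration 1: join on id=11 -> n12 (id 11, parent=8, lev 1).
Iteration 2: join on id=8 -> n21 (id 8, parent=1, lev 2).
Iteration 3: join on id=1 -> n22 (id 1, parent=NULL, lev 3).
Iteration 4: parent is NULL; no match; recursion stops.
SUM(lev) = 0 + 1 + 2 + 3 = 6.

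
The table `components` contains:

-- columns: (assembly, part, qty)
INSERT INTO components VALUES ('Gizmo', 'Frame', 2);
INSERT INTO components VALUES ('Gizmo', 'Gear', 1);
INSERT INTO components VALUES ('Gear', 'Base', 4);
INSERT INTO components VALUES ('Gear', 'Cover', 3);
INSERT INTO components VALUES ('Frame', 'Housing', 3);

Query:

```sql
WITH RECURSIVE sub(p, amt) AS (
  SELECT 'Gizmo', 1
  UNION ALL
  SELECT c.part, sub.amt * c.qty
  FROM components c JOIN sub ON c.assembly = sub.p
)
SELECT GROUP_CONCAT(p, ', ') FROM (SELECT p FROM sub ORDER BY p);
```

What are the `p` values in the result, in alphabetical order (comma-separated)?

Base, Cover, Frame, Gear, Gizmo, Housing

Base: (Gizmo, amt=1).
Iteration 1: components of {Gizmo} -> Frame = 1*2 = 2, Gear = 1*1 = 1.
Iteration 2: components of {Frame,Gear} -> Base = 1*4 = 4, Cover = 1*3 = 3, Housing = 2*3 = 6.
Iteration 3: no further components; recursion stops.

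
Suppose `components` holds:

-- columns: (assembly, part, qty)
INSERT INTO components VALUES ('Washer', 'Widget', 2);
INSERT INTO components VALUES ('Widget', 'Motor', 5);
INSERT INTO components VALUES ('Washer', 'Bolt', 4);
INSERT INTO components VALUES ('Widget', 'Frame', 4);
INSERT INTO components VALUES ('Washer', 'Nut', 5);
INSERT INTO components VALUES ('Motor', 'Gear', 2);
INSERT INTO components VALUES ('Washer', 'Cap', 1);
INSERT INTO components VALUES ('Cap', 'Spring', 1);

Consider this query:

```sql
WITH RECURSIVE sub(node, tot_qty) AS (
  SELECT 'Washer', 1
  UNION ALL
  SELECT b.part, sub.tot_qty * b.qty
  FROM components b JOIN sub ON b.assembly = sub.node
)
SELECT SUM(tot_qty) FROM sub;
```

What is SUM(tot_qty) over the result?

Base: (Washer, tot_qty=1).
Iteration 1: components of {Washer} -> Bolt = 1*4 = 4, Cap = 1*1 = 1, Nut = 1*5 = 5, Widget = 1*2 = 2.
Iteration 2: components of {Bolt,Cap,Nut,Widget} -> Frame = 2*4 = 8, Motor = 2*5 = 10, Spring = 1*1 = 1.
Iteration 3: components of {Frame,Motor,Spring} -> Gear = 10*2 = 20.
Iteration 4: no further components; recursion stops.
SUM(tot_qty) = 1 + 2 + 4 + 5 + 1 + 10 + 8 + 1 + 20 = 52.

52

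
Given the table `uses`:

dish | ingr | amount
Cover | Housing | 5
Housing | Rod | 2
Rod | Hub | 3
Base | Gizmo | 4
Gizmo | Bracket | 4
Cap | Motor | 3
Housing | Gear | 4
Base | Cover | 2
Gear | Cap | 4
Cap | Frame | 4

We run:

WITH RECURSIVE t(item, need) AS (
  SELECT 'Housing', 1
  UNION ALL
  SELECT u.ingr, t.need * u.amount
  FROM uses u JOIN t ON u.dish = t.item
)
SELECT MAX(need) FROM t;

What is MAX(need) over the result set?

Base: (Housing, need=1).
Iteration 1: components of {Housing} -> Gear = 1*4 = 4, Rod = 1*2 = 2.
Iteration 2: components of {Gear,Rod} -> Cap = 4*4 = 16, Hub = 2*3 = 6.
Iteration 3: components of {Cap,Hub} -> Frame = 16*4 = 64, Motor = 16*3 = 48.
Iteration 4: no further components; recursion stops.
need values: 1, 4, 2, 16, 6, 64, 48; the maximum is 64.

64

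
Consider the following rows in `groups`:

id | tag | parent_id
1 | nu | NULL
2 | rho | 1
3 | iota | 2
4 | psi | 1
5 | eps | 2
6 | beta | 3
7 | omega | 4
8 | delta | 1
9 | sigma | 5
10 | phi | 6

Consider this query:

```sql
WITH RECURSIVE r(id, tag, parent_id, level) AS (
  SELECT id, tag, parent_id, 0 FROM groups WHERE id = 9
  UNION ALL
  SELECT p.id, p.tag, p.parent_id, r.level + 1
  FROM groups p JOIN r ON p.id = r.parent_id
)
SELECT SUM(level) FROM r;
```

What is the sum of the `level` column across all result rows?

Base: id=9 (sigma), parent_id=5, level 0.
Iteration 1: join on id=5 -> eps (id 5, parent_id=2, level 1).
Iteration 2: join on id=2 -> rho (id 2, parent_id=1, level 2).
Iteration 3: join on id=1 -> nu (id 1, parent_id=NULL, level 3).
Iteration 4: parent_id is NULL; no match; recursion stops.
SUM(level) = 0 + 1 + 2 + 3 = 6.

6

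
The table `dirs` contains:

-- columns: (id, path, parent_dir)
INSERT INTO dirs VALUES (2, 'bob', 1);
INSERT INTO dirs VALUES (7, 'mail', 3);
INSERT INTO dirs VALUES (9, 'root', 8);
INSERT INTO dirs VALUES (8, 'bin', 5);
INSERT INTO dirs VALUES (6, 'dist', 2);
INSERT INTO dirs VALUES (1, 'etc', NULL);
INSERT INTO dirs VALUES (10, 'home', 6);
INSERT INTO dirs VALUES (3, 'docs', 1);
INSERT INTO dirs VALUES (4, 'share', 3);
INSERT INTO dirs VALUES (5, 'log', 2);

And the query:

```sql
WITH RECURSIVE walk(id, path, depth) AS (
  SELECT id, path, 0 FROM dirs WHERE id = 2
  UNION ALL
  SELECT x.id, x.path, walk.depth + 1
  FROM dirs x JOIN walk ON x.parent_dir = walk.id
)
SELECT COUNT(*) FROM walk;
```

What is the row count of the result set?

6

Base: id=2 (bob) at depth 0.
Iteration 1: rows with parent_dir in {2} -> log (id 5, depth 1), dist (id 6, depth 1).
Iteration 2: rows with parent_dir in {5,6} -> bin (id 8, depth 2), home (id 10, depth 2).
Iteration 3: rows with parent_dir in {8,10} -> root (id 9, depth 3).
Iteration 4: no rows with parent_dir in {9}; recursion stops.
Total rows emitted: 6.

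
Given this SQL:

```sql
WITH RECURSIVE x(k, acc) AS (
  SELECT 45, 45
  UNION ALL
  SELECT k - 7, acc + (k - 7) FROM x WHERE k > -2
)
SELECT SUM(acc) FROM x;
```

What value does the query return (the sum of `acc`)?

Base: k=45, acc=45.
Iteration 1: 45 > -2 holds -> k = 45 - 7 = 38, acc = 45 + 38 = 83.
Iteration 2: 38 > -2 holds -> k = 38 - 7 = 31, acc = 83 + 31 = 114.
Iteration 3: 31 > -2 holds -> k = 31 - 7 = 24, acc = 114 + 24 = 138.
Iteration 4: 24 > -2 holds -> k = 24 - 7 = 17, acc = 138 + 17 = 155.
Iteration 5: 17 > -2 holds -> k = 17 - 7 = 10, acc = 155 + 10 = 165.
Iteration 6: 10 > -2 holds -> k = 10 - 7 = 3, acc = 165 + 3 = 168.
Iteration 7: 3 > -2 holds -> k = 3 - 7 = -4, acc = 168 + -4 = 164.
Iteration 8: -4 > -2 fails; recursion stops.
SUM(acc) = 45 + 83 + 114 + 138 + 155 + 165 + 168 + 164 = 1032.

1032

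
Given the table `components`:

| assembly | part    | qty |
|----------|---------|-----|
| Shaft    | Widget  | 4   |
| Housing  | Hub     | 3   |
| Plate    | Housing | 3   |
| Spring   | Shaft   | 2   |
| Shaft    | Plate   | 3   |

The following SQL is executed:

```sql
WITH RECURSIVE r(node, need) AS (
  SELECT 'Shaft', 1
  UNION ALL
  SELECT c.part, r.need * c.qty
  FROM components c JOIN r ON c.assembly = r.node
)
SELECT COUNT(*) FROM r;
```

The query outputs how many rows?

5

Base: (Shaft, need=1).
Iteration 1: components of {Shaft} -> Plate = 1*3 = 3, Widget = 1*4 = 4.
Iteration 2: components of {Plate,Widget} -> Housing = 3*3 = 9.
Iteration 3: components of {Housing} -> Hub = 9*3 = 27.
Iteration 4: no further components; recursion stops.
Total rows emitted: 5.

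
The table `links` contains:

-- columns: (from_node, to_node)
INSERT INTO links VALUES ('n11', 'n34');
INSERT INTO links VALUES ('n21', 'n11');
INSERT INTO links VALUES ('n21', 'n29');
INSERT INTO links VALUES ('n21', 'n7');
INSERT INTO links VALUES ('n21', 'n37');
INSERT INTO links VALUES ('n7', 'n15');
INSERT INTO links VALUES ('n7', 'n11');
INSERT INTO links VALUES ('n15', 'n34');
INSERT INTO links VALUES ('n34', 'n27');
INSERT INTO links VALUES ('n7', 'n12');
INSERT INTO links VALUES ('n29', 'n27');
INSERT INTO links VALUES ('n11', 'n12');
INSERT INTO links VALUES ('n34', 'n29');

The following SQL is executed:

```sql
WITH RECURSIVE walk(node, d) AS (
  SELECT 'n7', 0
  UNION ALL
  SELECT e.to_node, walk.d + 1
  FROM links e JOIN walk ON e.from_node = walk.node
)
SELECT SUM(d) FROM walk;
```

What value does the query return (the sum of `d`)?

Base: (n7, d=0).
Iteration 1: edges from {n7} -> (n11, d=1), (n12, d=1), (n15, d=1).
Iteration 2: edges from {n11,n12,n15} -> (n12, d=2), (n34, d=2) x2. [UNION ALL keeps all 3 new rows, including repeats]
Iteration 3: edges from {n12,n34} -> (n27, d=3) x2, (n29, d=3) x2. [UNION ALL keeps all 4 new rows, including repeats]
Iteration 4: edges from {n27,n29} -> (n27, d=4) x2. [UNION ALL keeps all 2 new rows, including repeats]
Iteration 5: no outgoing edges from {n27}; recursion stops.
SUM(d) = 0 + 1 + 1 + 1 + 2 + 2 + 2 + 3 + 3 + 3 + 3 + 4 + 4 = 29.

29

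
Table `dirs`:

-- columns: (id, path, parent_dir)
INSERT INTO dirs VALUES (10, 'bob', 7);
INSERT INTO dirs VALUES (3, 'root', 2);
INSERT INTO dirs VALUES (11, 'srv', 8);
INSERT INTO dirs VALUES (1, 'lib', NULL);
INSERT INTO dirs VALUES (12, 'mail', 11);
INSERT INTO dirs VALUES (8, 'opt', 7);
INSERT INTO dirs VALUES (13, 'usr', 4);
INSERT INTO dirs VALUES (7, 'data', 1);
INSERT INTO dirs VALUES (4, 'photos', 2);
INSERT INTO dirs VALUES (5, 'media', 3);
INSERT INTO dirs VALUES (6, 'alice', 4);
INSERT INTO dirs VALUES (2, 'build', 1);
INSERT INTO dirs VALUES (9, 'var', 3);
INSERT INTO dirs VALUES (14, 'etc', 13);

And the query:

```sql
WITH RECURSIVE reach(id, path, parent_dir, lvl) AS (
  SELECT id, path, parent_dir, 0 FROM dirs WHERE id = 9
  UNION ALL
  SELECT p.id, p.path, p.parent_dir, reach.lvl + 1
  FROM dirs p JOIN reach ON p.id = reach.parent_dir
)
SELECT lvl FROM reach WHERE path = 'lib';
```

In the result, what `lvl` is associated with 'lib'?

3

Base: id=9 (var), parent_dir=3, lvl 0.
Iteration 1: join on id=3 -> root (id 3, parent_dir=2, lvl 1).
Iteration 2: join on id=2 -> build (id 2, parent_dir=1, lvl 2).
Iteration 3: join on id=1 -> lib (id 1, parent_dir=NULL, lvl 3).
Iteration 4: parent_dir is NULL; no match; recursion stops.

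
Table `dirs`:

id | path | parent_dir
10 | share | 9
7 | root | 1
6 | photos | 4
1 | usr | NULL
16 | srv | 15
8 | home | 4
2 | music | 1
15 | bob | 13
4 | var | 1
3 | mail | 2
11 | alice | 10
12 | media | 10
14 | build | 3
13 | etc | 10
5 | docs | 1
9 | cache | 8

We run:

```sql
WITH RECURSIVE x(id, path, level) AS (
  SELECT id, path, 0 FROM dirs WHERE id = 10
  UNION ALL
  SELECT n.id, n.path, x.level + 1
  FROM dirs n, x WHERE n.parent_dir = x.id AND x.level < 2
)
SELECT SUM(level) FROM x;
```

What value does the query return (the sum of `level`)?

Base: id=10 (share) at level 0.
Iteration 1: rows with parent_dir in {10} -> alice (id 11, level 1), media (id 12, level 1), etc (id 13, level 1).
Iteration 2: rows with parent_dir in {11,12,13} -> bob (id 15, level 2).
Iteration 3: level < 2 fails for all current rows; recursion stops.
SUM(level) = 0 + 1 + 1 + 1 + 2 = 5.

5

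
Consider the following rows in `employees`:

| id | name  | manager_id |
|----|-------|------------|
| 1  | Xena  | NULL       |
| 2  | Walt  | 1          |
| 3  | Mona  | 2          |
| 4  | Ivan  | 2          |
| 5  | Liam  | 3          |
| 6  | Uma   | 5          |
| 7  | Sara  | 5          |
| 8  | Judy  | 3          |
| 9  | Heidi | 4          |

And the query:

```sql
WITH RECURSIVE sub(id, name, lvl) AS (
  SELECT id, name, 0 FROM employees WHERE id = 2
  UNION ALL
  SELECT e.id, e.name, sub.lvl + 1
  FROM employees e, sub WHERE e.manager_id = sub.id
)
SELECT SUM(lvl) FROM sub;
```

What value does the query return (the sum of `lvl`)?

Base: id=2 (Walt) at lvl 0.
Iteration 1: rows with manager_id in {2} -> Mona (id 3, lvl 1), Ivan (id 4, lvl 1).
Iteration 2: rows with manager_id in {3,4} -> Liam (id 5, lvl 2), Judy (id 8, lvl 2), Heidi (id 9, lvl 2).
Iteration 3: rows with manager_id in {5,8,9} -> Uma (id 6, lvl 3), Sara (id 7, lvl 3).
Iteration 4: no rows with manager_id in {6,7}; recursion stops.
SUM(lvl) = 0 + 1 + 1 + 2 + 2 + 2 + 3 + 3 = 14.

14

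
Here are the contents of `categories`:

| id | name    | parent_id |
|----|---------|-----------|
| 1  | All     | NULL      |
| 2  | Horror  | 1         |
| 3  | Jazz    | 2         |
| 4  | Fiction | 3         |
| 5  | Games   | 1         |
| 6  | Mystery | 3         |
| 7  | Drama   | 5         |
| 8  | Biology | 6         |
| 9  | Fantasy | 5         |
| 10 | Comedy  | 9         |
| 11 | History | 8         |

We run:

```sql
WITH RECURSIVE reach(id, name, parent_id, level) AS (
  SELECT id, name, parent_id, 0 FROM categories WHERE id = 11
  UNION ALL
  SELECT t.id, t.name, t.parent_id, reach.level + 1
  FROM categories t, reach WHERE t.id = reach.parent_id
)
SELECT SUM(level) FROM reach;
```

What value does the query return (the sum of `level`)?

Base: id=11 (History), parent_id=8, level 0.
Iteration 1: join on id=8 -> Biology (id 8, parent_id=6, level 1).
Iteration 2: join on id=6 -> Mystery (id 6, parent_id=3, level 2).
Iteration 3: join on id=3 -> Jazz (id 3, parent_id=2, level 3).
Iteration 4: join on id=2 -> Horror (id 2, parent_id=1, level 4).
Iteration 5: join on id=1 -> All (id 1, parent_id=NULL, level 5).
Iteration 6: parent_id is NULL; no match; recursion stops.
SUM(level) = 0 + 1 + 2 + 3 + 4 + 5 = 15.

15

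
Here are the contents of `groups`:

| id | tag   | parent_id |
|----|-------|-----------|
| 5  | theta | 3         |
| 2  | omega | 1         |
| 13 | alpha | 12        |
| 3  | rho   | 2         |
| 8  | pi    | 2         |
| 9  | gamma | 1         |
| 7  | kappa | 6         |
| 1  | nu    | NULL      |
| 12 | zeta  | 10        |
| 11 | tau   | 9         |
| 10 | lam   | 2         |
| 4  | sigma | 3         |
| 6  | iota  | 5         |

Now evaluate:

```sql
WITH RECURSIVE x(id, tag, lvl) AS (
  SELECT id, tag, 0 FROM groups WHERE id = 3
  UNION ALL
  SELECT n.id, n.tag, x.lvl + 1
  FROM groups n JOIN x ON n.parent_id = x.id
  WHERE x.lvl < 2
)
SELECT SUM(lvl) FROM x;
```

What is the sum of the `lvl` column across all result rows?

4

Base: id=3 (rho) at lvl 0.
Iteration 1: rows with parent_id in {3} -> sigma (id 4, lvl 1), theta (id 5, lvl 1).
Iteration 2: rows with parent_id in {4,5} -> iota (id 6, lvl 2).
Iteration 3: lvl < 2 fails for all current rows; recursion stops.
SUM(lvl) = 0 + 1 + 1 + 2 = 4.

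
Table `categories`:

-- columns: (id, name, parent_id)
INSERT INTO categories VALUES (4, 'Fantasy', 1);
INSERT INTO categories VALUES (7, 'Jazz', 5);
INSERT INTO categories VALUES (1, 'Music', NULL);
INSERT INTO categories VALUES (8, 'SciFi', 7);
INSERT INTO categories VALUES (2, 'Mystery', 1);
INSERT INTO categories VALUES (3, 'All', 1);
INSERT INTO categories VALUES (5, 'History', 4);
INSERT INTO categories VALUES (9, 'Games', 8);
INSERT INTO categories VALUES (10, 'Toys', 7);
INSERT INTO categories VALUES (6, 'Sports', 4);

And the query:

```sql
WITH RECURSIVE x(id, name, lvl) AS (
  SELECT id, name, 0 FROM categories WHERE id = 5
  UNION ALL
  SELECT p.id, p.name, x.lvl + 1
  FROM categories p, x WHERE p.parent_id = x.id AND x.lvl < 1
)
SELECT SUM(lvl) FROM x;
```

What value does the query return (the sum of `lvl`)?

Base: id=5 (History) at lvl 0.
Iteration 1: rows with parent_id in {5} -> Jazz (id 7, lvl 1).
Iteration 2: lvl < 1 fails for all current rows; recursion stops.
SUM(lvl) = 0 + 1 = 1.

1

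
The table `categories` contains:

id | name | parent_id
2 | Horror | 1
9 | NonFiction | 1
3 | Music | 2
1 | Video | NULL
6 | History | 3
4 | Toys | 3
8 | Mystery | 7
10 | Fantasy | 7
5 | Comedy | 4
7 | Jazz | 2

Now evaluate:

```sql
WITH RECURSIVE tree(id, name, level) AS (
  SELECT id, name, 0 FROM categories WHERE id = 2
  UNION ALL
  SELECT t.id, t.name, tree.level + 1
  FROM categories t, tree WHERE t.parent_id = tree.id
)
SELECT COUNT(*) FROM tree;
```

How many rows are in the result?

8

Base: id=2 (Horror) at level 0.
Iteration 1: rows with parent_id in {2} -> Music (id 3, level 1), Jazz (id 7, level 1).
Iteration 2: rows with parent_id in {3,7} -> Toys (id 4, level 2), History (id 6, level 2), Mystery (id 8, level 2), Fantasy (id 10, level 2).
Iteration 3: rows with parent_id in {4,6,8,10} -> Comedy (id 5, level 3).
Iteration 4: no rows with parent_id in {5}; recursion stops.
Total rows emitted: 8.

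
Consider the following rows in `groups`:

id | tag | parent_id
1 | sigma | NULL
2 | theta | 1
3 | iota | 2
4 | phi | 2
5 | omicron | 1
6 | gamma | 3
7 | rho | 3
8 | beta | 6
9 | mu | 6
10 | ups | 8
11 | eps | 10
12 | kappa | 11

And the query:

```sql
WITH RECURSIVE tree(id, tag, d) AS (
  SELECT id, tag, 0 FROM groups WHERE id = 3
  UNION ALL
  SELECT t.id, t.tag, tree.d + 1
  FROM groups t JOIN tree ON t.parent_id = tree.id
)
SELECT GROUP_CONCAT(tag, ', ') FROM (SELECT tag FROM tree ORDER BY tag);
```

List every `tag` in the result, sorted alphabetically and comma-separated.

Base: id=3 (iota) at d 0.
Iteration 1: rows with parent_id in {3} -> gamma (id 6, d 1), rho (id 7, d 1).
Iteration 2: rows with parent_id in {6,7} -> beta (id 8, d 2), mu (id 9, d 2).
Iteration 3: rows with parent_id in {8,9} -> ups (id 10, d 3).
Iteration 4: rows with parent_id in {10} -> eps (id 11, d 4).
Iteration 5: rows with parent_id in {11} -> kappa (id 12, d 5).
Iteration 6: no rows with parent_id in {12}; recursion stops.

beta, eps, gamma, iota, kappa, mu, rho, ups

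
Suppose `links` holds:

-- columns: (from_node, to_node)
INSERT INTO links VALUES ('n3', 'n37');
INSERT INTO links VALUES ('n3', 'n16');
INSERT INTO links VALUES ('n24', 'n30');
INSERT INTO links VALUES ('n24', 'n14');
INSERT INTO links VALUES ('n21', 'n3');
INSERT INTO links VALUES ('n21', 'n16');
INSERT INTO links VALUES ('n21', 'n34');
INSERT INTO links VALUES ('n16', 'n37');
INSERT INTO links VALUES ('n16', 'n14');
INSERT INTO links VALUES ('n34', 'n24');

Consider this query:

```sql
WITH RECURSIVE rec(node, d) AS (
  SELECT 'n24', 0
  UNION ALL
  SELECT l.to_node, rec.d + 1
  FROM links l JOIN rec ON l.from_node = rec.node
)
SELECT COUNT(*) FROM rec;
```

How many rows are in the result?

3

Base: (n24, d=0).
Iteration 1: edges from {n24} -> (n14, d=1), (n30, d=1).
Iteration 2: no outgoing edges from {n14,n30}; recursion stops.
Total rows emitted: 3.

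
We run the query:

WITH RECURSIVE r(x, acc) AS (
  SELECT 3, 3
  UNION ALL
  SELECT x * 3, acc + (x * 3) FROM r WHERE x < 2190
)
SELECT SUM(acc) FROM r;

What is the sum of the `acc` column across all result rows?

Base: x=3, acc=3.
Iteration 1: 3 < 2190 holds -> x = 3 * 3 = 9, acc = 3 + 9 = 12.
Iteration 2: 9 < 2190 holds -> x = 9 * 3 = 27, acc = 12 + 27 = 39.
Iteration 3: 27 < 2190 holds -> x = 27 * 3 = 81, acc = 39 + 81 = 120.
Iteration 4: 81 < 2190 holds -> x = 81 * 3 = 243, acc = 120 + 243 = 363.
Iteration 5: 243 < 2190 holds -> x = 243 * 3 = 729, acc = 363 + 729 = 1092.
Iteration 6: 729 < 2190 holds -> x = 729 * 3 = 2187, acc = 1092 + 2187 = 3279.
Iteration 7: 2187 < 2190 holds -> x = 2187 * 3 = 6561, acc = 3279 + 6561 = 9840.
Iteration 8: 6561 < 2190 fails; recursion stops.
SUM(acc) = 3 + 12 + 39 + 120 + 363 + 1092 + 3279 + 9840 = 14748.

14748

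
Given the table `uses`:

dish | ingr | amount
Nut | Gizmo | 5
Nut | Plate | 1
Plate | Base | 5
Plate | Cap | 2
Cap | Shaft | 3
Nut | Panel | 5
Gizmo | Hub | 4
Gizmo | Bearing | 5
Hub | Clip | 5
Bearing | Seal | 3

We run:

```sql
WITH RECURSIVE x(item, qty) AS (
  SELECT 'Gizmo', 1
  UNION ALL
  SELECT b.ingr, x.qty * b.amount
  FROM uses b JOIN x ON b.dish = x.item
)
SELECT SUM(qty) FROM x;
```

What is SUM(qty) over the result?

Base: (Gizmo, qty=1).
Iteration 1: components of {Gizmo} -> Bearing = 1*5 = 5, Hub = 1*4 = 4.
Iteration 2: components of {Bearing,Hub} -> Clip = 4*5 = 20, Seal = 5*3 = 15.
Iteration 3: no further components; recursion stops.
SUM(qty) = 1 + 4 + 5 + 20 + 15 = 45.

45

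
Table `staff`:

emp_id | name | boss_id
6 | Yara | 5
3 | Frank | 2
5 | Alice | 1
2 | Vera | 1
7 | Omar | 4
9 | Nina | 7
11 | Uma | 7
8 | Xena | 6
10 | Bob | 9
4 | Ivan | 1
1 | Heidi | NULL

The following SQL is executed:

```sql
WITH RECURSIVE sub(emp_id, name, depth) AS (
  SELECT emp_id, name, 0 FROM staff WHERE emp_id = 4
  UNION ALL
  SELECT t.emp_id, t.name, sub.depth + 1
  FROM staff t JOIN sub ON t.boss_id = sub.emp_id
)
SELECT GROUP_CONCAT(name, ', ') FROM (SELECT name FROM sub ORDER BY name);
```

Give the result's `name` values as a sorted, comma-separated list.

Base: emp_id=4 (Ivan) at depth 0.
Iteration 1: rows with boss_id in {4} -> Omar (id 7, depth 1).
Iteration 2: rows with boss_id in {7} -> Nina (id 9, depth 2), Uma (id 11, depth 2).
Iteration 3: rows with boss_id in {9,11} -> Bob (id 10, depth 3).
Iteration 4: no rows with boss_id in {10}; recursion stops.

Bob, Ivan, Nina, Omar, Uma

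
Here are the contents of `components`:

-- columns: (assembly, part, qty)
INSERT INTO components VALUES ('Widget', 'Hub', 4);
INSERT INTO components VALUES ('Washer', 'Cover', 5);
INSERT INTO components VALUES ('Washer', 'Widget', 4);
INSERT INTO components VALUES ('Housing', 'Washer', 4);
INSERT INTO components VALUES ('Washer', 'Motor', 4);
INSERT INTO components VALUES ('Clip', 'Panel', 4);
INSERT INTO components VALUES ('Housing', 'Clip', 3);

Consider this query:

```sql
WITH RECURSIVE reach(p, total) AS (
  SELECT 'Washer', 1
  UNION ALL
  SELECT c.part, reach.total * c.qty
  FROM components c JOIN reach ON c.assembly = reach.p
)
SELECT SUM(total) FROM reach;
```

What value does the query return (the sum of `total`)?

30

Base: (Washer, total=1).
Iteration 1: components of {Washer} -> Cover = 1*5 = 5, Motor = 1*4 = 4, Widget = 1*4 = 4.
Iteration 2: components of {Cover,Motor,Widget} -> Hub = 4*4 = 16.
Iteration 3: no further components; recursion stops.
SUM(total) = 1 + 4 + 4 + 5 + 16 = 30.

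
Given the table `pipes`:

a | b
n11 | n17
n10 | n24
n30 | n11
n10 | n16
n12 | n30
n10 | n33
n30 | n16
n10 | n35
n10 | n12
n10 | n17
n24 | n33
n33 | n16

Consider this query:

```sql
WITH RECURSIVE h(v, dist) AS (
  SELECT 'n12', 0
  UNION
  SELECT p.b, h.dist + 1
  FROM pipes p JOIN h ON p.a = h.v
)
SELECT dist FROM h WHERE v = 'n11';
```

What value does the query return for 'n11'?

2

Base: (n12, dist=0).
Iteration 1: edges from {n12} -> (n30, dist=1).
Iteration 2: edges from {n30} -> (n11, dist=2), (n16, dist=2).
Iteration 3: edges from {n11,n16} -> (n17, dist=3).
Iteration 4: no outgoing edges from {n17}; recursion stops.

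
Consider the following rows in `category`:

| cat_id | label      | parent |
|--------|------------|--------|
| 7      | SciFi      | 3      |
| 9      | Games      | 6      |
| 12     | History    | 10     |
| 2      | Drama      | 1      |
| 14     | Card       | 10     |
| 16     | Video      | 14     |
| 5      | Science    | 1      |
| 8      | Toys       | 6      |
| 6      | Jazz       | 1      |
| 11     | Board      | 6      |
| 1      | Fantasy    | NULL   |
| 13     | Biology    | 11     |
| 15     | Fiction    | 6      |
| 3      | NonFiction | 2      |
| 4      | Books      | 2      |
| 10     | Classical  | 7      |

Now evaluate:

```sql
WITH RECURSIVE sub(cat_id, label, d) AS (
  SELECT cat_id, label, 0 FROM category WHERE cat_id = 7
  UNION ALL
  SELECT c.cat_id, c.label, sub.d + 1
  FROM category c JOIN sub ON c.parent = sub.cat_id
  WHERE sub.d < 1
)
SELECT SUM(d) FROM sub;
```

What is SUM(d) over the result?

Base: cat_id=7 (SciFi) at d 0.
Iteration 1: rows with parent in {7} -> Classical (id 10, d 1).
Iteration 2: d < 1 fails for all current rows; recursion stops.
SUM(d) = 0 + 1 = 1.

1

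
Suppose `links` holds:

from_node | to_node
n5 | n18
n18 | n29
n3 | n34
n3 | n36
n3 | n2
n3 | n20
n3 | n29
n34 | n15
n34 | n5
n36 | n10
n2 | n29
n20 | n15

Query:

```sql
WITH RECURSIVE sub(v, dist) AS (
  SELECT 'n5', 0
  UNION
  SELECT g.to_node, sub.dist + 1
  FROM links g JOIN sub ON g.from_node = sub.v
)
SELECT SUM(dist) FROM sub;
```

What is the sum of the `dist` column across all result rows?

Base: (n5, dist=0).
Iteration 1: edges from {n5} -> (n18, dist=1).
Iteration 2: edges from {n18} -> (n29, dist=2).
Iteration 3: no outgoing edges from {n29}; recursion stops.
SUM(dist) = 0 + 1 + 2 = 3.

3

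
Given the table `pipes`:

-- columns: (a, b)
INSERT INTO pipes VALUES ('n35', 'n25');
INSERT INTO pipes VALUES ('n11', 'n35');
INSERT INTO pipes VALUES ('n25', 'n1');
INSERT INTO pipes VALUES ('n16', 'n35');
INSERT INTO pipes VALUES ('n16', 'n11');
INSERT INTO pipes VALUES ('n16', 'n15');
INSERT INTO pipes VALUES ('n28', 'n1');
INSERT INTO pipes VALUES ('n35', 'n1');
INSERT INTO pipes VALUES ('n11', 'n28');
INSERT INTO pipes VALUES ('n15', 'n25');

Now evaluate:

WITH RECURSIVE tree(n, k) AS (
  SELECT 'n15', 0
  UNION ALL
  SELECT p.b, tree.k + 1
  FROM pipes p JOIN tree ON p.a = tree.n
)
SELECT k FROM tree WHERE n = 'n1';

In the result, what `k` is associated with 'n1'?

Base: (n15, k=0).
Iteration 1: edges from {n15} -> (n25, k=1).
Iteration 2: edges from {n25} -> (n1, k=2).
Iteration 3: no outgoing edges from {n1}; recursion stops.

2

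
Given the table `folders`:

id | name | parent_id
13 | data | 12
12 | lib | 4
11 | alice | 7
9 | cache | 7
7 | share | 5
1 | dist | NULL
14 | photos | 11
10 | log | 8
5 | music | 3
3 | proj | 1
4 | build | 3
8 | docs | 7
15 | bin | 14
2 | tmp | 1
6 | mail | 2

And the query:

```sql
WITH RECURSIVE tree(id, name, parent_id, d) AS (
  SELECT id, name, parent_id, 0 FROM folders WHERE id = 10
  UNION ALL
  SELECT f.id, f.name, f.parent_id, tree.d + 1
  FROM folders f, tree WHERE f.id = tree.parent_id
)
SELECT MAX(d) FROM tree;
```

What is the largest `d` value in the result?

Base: id=10 (log), parent_id=8, d 0.
Iteration 1: join on id=8 -> docs (id 8, parent_id=7, d 1).
Iteration 2: join on id=7 -> share (id 7, parent_id=5, d 2).
Iteration 3: join on id=5 -> music (id 5, parent_id=3, d 3).
Iteration 4: join on id=3 -> proj (id 3, parent_id=1, d 4).
Iteration 5: join on id=1 -> dist (id 1, parent_id=NULL, d 5).
Iteration 6: parent_id is NULL; no match; recursion stops.
d values: 0, 1, 2, 3, 4, 5; the maximum is 5.

5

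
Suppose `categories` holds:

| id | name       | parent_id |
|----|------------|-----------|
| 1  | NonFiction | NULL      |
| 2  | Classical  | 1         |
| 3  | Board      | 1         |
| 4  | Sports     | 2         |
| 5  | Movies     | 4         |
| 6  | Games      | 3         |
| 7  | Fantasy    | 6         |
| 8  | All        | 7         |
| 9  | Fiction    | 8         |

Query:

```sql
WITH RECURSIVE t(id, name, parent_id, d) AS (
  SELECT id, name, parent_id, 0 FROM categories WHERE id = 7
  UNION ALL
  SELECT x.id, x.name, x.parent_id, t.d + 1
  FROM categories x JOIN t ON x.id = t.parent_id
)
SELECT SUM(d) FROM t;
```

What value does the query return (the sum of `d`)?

6

Base: id=7 (Fantasy), parent_id=6, d 0.
Iteration 1: join on id=6 -> Games (id 6, parent_id=3, d 1).
Iteration 2: join on id=3 -> Board (id 3, parent_id=1, d 2).
Iteration 3: join on id=1 -> NonFiction (id 1, parent_id=NULL, d 3).
Iteration 4: parent_id is NULL; no match; recursion stops.
SUM(d) = 0 + 1 + 2 + 3 = 6.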